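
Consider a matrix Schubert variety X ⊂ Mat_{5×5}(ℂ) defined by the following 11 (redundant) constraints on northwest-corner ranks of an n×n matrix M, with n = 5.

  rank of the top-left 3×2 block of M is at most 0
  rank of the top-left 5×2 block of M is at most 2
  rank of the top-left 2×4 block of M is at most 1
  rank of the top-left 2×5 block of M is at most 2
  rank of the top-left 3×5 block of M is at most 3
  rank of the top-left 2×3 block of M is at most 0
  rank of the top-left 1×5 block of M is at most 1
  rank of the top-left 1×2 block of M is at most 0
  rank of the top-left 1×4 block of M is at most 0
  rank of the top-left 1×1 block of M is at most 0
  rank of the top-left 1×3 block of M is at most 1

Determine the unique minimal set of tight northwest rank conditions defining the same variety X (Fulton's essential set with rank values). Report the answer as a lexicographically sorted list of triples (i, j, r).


Computing R[i][j] = min implied NW-rank bound (n=5, 11 conditions):

  i=1: 0  0  0  0  1
  i=2: 0  0  0  1  2
  i=3: 0  0  1  2  3
  i=4: 1  1  2  3  4
  i=5: 1  2  3  4  5

reading off 1-entries of Δ²R: w = (5, 4, 3, 1, 2).

|D(w)|=9, |Ess(w)|=3:

[(1, 4, 0), (2, 3, 0), (3, 2, 0)]


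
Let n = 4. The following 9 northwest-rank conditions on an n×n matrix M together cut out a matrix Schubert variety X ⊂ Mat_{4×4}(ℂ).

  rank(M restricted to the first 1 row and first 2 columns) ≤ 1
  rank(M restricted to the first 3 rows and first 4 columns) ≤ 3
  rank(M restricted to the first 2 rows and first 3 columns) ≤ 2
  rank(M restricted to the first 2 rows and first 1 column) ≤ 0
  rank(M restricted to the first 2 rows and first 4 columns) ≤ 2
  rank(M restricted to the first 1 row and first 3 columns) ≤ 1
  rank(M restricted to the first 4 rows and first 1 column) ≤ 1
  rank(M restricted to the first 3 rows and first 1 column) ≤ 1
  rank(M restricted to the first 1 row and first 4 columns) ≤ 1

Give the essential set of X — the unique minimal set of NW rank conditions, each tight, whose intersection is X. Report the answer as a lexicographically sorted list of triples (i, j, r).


Reconstructing r_w from the 9 given conditions:

  R[1]: 0 | 1 | 1 | 1
  R[2]: 0 | 1 | 2 | 2
  R[3]: 1 | 2 | 3 | 3
  R[4]: 1 | 2 | 3 | 4

reading off 1-entries of Δ²R: w = (2, 3, 1, 4).

|D(w)|=2, |Ess(w)|=1:

[(2, 1, 0)]


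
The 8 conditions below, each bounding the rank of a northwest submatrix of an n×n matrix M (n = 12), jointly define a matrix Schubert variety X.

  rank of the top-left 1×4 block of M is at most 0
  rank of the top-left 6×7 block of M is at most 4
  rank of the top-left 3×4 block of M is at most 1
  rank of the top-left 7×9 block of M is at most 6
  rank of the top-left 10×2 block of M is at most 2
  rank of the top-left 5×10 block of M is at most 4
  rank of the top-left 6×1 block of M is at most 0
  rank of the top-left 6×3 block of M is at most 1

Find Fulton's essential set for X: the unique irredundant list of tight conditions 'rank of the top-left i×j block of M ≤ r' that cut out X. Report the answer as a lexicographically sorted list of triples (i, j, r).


Recovering R(i,j) via the rank-extension bound from the 8 conditions:

  row 1: 0 | 0 | 0 | 0 | 1 | 1 | 1 | 1 | 1 | 1 | 1 | 1
  row 2: 0 | 1 | 1 | 1 | 2 | 2 | 2 | 2 | 2 | 2 | 2 | 2
  row 3: 0 | 1 | 1 | 1 | 2 | 3 | 3 | 3 | 3 | 3 | 3 | 3
  row 4: 0 | 1 | 1 | 2 | 3 | 4 | 4 | 4 | 4 | 4 | 4 | 4
  row 5: 0 | 1 | 1 | 2 | 3 | 4 | 4 | 4 | 4 | 4 | 5 | 5
  row 6: 0 | 1 | 1 | 2 | 3 | 4 | 4 | 5 | 5 | 5 | 6 | 6
  row 7: 1 | 2 | 2 | 3 | 4 | 5 | 5 | 6 | 6 | 6 | 7 | 7
  row 8: 1 | 2 | 3 | 4 | 5 | 6 | 6 | 7 | 7 | 7 | 8 | 8
  row 9: 1 | 2 | 3 | 4 | 5 | 6 | 7 | 8 | 8 | 8 | 9 | 9
  row 10: 1 | 2 | 3 | 4 | 5 | 6 | 7 | 8 | 9 | 9 | 10 | 10
  row 11: 1 | 2 | 3 | 4 | 5 | 6 | 7 | 8 | 9 | 10 | 11 | 11
  row 12: 1 | 2 | 3 | 4 | 5 | 6 | 7 | 8 | 9 | 10 | 11 | 12

reading off 1-entries of Δ²R: w = (5, 2, 6, 4, 11, 8, 1, 3, 7, 9, 10, 12).

6 SE-corners of the 19-cell Rothe diagram give Ess(w):

[(1, 4, 0), (3, 4, 1), (5, 10, 4), (6, 1, 0), (6, 3, 1), (6, 7, 4)]


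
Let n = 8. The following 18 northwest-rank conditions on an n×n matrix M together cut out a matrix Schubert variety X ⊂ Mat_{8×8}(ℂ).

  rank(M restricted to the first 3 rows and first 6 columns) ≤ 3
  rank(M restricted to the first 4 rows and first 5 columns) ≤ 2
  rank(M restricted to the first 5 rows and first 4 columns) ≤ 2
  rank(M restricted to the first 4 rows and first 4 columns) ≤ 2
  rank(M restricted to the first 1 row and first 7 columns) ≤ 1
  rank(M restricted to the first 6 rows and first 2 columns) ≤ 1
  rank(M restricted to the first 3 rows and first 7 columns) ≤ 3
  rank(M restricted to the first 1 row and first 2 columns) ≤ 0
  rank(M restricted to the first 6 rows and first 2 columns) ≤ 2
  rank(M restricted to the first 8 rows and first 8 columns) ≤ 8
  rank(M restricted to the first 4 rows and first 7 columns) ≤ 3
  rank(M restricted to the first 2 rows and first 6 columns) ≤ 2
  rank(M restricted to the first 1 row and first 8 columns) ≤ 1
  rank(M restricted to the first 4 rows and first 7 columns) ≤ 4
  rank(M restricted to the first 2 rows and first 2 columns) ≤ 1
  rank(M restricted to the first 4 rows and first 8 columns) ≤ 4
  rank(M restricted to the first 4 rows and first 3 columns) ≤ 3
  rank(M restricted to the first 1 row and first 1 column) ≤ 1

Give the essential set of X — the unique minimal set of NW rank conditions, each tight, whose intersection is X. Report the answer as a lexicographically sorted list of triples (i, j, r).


Propagating the 18 rank bounds to every northwest block:

  row 1: 0 | 0 | 1 | 1 | 1 | 1 | 1 | 1
  row 2: 1 | 1 | 2 | 2 | 2 | 2 | 2 | 2
  row 3: 1 | 1 | 2 | 2 | 2 | 3 | 3 | 3
  row 4: 1 | 1 | 2 | 2 | 2 | 3 | 3 | 4
  row 5: 1 | 1 | 2 | 2 | 3 | 4 | 4 | 5
  row 6: 1 | 1 | 2 | 3 | 4 | 5 | 5 | 6
  row 7: 1 | 2 | 3 | 4 | 5 | 6 | 6 | 7
  row 8: 1 | 2 | 3 | 4 | 5 | 6 | 7 | 8

hence w(1..8) = (3, 1, 6, 8, 5, 4, 2, 7).

D(w) has 12 cells with 5 SE-corners; essential set:

[(1, 2, 0), (4, 5, 2), (4, 7, 3), (5, 4, 2), (6, 2, 1)]


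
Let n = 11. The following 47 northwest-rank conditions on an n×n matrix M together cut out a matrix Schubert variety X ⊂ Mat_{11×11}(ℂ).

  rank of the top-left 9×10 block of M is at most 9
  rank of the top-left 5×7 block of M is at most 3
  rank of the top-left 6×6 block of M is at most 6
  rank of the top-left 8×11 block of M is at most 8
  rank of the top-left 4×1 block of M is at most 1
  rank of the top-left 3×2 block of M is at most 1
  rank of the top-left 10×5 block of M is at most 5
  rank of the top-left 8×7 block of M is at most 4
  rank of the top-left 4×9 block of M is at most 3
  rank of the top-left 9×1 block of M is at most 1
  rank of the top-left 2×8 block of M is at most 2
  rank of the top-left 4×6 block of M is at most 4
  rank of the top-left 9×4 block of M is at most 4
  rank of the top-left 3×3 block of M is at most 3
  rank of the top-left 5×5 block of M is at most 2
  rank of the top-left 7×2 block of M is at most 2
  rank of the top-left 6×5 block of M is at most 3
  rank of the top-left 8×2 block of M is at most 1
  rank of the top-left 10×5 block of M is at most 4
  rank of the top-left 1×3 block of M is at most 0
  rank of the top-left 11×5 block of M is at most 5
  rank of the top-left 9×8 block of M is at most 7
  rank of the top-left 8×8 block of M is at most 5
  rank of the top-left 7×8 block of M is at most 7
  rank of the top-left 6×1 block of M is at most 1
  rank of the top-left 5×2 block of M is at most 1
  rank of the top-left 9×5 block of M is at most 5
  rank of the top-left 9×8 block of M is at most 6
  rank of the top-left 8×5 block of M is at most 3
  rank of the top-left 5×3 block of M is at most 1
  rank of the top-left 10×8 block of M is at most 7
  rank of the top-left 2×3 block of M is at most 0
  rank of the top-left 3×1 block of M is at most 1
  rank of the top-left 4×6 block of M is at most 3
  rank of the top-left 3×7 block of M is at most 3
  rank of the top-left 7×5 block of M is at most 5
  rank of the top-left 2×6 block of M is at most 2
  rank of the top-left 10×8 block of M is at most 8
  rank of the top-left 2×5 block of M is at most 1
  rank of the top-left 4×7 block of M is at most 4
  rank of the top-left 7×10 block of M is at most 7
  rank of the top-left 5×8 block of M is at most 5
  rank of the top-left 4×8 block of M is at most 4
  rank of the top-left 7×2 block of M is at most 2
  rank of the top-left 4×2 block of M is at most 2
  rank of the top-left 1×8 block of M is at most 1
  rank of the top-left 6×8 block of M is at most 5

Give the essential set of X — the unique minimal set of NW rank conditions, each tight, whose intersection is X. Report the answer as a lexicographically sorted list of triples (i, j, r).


The tightest implied rank at each (i,j), from the 47 conditions:

  row 1: 0, 0, 0, 1, 1, 1, 1, 1, 1, 1, 1
  row 2: 0, 0, 0, 1, 1, 2, 2, 2, 2, 2, 2
  row 3: 1, 1, 1, 2, 2, 3, 3, 3, 3, 3, 3
  row 4: 1, 1, 1, 2, 2, 3, 3, 3, 3, 4, 4
  row 5: 1, 1, 1, 2, 2, 3, 3, 4, 4, 5, 5
  row 6: 1, 1, 2, 3, 3, 4, 4, 5, 5, 6, 6
  row 7: 1, 1, 2, 3, 3, 4, 4, 5, 6, 7, 7
  row 8: 1, 1, 2, 3, 3, 4, 4, 5, 6, 7, 8
  row 9: 1, 2, 3, 4, 4, 5, 5, 6, 7, 8, 9
  row 10: 1, 2, 3, 4, 4, 5, 6, 7, 8, 9, 10
  row 11: 1, 2, 3, 4, 5, 6, 7, 8, 9, 10, 11

giving w = (4, 6, 1, 10, 8, 3, 9, 11, 2, 7, 5) via Δ²R.

10 SE-corners of the 25-cell Rothe diagram give Ess(w):

[(2, 3, 0), (2, 5, 1), (4, 9, 3), (5, 3, 1), (5, 5, 2), (5, 7, 3), (8, 2, 1), (8, 5, 3), (8, 7, 4), (10, 5, 4)]


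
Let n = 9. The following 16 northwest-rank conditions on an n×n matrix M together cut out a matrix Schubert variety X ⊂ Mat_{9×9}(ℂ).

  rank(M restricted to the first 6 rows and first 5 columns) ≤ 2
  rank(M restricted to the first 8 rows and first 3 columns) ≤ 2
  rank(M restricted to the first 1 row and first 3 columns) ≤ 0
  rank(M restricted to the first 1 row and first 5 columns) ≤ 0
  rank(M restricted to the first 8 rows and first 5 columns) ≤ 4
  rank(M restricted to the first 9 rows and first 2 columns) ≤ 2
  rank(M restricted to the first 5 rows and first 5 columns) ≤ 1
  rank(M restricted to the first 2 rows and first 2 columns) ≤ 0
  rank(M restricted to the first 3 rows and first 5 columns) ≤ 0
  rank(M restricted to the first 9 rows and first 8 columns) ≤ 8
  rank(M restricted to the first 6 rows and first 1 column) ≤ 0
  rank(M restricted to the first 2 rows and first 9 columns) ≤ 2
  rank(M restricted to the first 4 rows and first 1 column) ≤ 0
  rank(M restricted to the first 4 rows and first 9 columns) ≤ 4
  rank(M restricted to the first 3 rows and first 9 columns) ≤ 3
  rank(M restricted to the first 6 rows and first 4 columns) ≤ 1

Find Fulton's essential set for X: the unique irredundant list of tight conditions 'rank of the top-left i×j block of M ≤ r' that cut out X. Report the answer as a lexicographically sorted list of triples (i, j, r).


The tightest implied rank at each (i,j), from the 16 conditions:

  i=1: 0 0 0 0 0 1 1 1 1
  i=2: 0 0 0 0 0 1 2 2 2
  i=3: 0 0 0 0 0 1 2 3 3
  i=4: 0 1 1 1 1 2 3 4 4
  i=5: 0 1 1 1 1 2 3 4 5
  i=6: 0 1 1 1 2 3 4 5 6
  i=7: 1 2 2 2 3 4 5 6 7
  i=8: 1 2 2 3 4 5 6 7 8
  i=9: 1 2 3 4 5 6 7 8 9

hence w(1..9) = (6, 7, 8, 2, 9, 5, 1, 4, 3).

D(w) has 24 cells with 5 SE-corners; essential set:

[(3, 5, 0), (5, 5, 1), (6, 1, 0), (6, 4, 1), (8, 3, 2)]


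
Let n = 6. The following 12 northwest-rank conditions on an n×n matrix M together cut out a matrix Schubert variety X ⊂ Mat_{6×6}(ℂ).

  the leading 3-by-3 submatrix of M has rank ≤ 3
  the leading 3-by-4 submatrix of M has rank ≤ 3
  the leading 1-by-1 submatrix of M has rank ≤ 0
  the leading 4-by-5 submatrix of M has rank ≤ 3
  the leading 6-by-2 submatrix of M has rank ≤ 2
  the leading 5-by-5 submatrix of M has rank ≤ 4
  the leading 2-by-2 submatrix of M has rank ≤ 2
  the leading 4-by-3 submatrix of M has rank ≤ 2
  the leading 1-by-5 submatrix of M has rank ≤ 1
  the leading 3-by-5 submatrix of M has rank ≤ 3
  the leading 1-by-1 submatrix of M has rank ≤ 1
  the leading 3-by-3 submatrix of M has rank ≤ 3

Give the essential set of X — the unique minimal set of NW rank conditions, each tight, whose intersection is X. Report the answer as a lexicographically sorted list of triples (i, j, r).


The tightest implied rank at each (i,j), from the 12 conditions:

  i=1: 0 1 1 1 1 1
  i=2: 1 2 2 2 2 2
  i=3: 1 2 2 3 3 3
  i=4: 1 2 2 3 3 4
  i=5: 1 2 3 4 4 5
  i=6: 1 2 3 4 5 6

reading off 1-entries of Δ²R: w = (2, 1, 4, 6, 3, 5).

ℓ(w)=4; the 3 essential cells (i,j,r):

[(1, 1, 0), (4, 3, 2), (4, 5, 3)]


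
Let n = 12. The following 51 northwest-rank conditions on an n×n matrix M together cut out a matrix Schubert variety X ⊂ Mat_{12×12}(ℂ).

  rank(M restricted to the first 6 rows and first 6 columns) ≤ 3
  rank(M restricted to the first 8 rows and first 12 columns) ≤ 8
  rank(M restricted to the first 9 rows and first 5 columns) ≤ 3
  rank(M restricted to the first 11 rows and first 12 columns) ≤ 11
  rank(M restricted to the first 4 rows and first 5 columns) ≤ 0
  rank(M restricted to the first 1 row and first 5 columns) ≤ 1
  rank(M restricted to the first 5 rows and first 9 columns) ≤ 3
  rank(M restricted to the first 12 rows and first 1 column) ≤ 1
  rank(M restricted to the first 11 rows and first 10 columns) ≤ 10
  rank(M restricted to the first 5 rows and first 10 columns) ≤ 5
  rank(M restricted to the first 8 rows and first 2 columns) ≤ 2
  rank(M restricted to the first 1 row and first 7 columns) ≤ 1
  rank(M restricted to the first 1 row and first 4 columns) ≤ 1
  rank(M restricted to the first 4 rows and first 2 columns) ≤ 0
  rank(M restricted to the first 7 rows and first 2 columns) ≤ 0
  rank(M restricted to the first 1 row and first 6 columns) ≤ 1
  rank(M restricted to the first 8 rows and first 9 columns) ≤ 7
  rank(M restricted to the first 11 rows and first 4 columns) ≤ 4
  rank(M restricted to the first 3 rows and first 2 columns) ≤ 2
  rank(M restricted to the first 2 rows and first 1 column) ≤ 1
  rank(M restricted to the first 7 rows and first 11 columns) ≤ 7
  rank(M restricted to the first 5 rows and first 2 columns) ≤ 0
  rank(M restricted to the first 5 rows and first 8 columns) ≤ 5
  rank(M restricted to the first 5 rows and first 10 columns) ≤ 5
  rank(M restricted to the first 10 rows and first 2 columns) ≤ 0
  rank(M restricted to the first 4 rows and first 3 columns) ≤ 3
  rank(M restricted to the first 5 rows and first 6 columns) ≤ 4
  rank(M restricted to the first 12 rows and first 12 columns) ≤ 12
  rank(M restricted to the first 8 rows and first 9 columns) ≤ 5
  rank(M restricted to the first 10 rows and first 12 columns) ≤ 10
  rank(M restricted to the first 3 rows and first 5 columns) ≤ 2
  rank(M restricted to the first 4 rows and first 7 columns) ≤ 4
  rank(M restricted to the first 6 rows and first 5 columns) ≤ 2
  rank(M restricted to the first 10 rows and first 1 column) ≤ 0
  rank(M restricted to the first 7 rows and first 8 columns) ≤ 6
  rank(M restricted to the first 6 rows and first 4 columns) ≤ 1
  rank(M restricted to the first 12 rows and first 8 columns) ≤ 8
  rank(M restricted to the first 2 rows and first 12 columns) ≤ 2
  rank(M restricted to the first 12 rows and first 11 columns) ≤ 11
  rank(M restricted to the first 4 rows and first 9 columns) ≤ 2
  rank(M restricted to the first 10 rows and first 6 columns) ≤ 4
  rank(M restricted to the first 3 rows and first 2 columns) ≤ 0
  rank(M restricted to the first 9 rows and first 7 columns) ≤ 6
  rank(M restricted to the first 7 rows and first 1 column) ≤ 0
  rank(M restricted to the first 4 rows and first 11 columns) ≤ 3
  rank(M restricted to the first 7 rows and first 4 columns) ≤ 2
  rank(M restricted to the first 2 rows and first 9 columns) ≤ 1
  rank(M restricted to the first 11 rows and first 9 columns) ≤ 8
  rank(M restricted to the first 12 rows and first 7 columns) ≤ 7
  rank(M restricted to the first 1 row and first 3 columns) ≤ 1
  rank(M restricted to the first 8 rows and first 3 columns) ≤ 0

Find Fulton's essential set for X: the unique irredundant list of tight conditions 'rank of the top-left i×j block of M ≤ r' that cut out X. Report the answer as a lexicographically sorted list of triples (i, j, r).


Propagating the 51 rank bounds to every northwest block:

  i=1: 0, 0, 0, 0, 0, 1, 1, 1, 1, 1, 1, 1
  i=2: 0, 0, 0, 0, 0, 1, 1, 1, 1, 2, 2, 2
  i=3: 0, 0, 0, 0, 0, 1, 2, 2, 2, 3, 3, 3
  i=4: 0, 0, 0, 0, 0, 1, 2, 2, 2, 3, 3, 4
  i=5: 0, 0, 0, 1, 1, 2, 3, 3, 3, 4, 4, 5
  i=6: 0, 0, 0, 1, 2, 3, 4, 4, 4, 5, 5, 6
  i=7: 0, 0, 0, 1, 2, 3, 4, 5, 5, 6, 6, 7
  i=8: 0, 0, 0, 1, 2, 3, 4, 5, 5, 6, 7, 8
  i=9: 0, 0, 1, 2, 3, 4, 5, 6, 6, 7, 8, 9
  i=10: 0, 0, 1, 2, 3, 4, 5, 6, 7, 8, 9, 10
  i=11: 1, 1, 2, 3, 4, 5, 6, 7, 8, 9, 10, 11
  i=12: 1, 2, 3, 4, 5, 6, 7, 8, 9, 10, 11, 12

giving w = (6, 10, 7, 12, 4, 5, 8, 11, 3, 9, 1, 2) via Δ²R.

ℓ(w)=43; the 7 essential cells (i,j,r):

[(2, 9, 1), (4, 5, 0), (4, 9, 2), (4, 11, 3), (8, 3, 0), (8, 9, 5), (10, 2, 0)]


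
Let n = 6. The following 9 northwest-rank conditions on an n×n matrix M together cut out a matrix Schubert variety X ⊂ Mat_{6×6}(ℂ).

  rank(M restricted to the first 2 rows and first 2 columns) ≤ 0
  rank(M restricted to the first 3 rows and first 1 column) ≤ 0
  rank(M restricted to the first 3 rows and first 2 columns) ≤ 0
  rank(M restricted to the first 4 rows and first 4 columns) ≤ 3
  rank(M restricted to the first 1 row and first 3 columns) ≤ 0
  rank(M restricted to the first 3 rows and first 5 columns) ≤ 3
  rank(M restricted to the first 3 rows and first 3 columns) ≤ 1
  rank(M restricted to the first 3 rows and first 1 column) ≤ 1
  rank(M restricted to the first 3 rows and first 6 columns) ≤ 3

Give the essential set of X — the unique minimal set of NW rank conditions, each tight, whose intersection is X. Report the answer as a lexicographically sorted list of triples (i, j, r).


The tightest implied rank at each (i,j), from the 9 conditions:

  0, 0, 0, 1, 1, 1
  0, 0, 1, 2, 2, 2
  0, 0, 1, 2, 3, 3
  1, 1, 2, 3, 4, 4
  1, 2, 3, 4, 5, 5
  1, 2, 3, 4, 5, 6

the unique w with this rank table is (4, 3, 5, 1, 2, 6).

|D(w)|=7, |Ess(w)|=2:

[(1, 3, 0), (3, 2, 0)]


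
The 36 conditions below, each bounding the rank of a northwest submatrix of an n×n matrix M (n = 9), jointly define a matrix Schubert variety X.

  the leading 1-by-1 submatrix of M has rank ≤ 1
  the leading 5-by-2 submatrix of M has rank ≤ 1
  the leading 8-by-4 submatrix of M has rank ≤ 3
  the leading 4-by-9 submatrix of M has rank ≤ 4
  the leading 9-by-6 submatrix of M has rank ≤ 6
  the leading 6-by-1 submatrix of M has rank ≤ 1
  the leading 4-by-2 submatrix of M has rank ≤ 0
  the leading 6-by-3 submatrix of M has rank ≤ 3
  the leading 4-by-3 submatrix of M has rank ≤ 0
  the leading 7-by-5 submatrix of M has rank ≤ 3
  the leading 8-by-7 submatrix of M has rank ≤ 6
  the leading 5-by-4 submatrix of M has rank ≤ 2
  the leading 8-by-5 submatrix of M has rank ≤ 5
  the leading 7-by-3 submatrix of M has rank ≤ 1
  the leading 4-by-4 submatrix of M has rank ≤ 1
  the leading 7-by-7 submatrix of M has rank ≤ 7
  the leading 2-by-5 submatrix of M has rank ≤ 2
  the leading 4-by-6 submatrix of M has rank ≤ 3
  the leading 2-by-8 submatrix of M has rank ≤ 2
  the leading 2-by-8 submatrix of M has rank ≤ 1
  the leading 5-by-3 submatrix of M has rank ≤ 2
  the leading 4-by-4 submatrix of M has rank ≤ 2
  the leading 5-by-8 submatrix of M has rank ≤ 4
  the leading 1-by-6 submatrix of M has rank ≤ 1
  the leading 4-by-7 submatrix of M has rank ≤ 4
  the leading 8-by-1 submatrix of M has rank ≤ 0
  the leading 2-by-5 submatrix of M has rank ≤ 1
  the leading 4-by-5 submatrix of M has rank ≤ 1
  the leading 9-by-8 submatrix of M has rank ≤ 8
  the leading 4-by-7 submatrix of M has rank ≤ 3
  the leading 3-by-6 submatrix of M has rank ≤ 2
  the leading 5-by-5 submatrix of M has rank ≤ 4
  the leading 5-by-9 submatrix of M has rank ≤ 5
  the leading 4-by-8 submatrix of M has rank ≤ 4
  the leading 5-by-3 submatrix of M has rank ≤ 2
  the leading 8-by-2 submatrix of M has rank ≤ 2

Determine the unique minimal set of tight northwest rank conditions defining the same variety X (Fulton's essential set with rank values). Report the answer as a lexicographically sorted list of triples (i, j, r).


The tightest implied rank at each (i,j), from the 36 conditions:

  0 | 0 | 0 | 1 | 1 | 1 | 1 | 1 | 1
  0 | 0 | 0 | 1 | 1 | 1 | 1 | 1 | 2
  0 | 0 | 0 | 1 | 1 | 2 | 2 | 2 | 3
  0 | 0 | 0 | 1 | 1 | 2 | 3 | 3 | 4
  0 | 1 | 1 | 2 | 2 | 3 | 4 | 4 | 5
  0 | 1 | 1 | 2 | 3 | 4 | 5 | 5 | 6
  0 | 1 | 1 | 2 | 3 | 4 | 5 | 6 | 7
  0 | 1 | 2 | 3 | 4 | 5 | 6 | 7 | 8
  1 | 2 | 3 | 4 | 5 | 6 | 7 | 8 | 9

giving w = (4, 9, 6, 7, 2, 5, 8, 3, 1) via Δ²R.

Rothe diagram D(w) (24 cells), 5 SE-corners (essential conditions):

[(2, 8, 1), (4, 3, 0), (4, 5, 1), (7, 3, 1), (8, 1, 0)]


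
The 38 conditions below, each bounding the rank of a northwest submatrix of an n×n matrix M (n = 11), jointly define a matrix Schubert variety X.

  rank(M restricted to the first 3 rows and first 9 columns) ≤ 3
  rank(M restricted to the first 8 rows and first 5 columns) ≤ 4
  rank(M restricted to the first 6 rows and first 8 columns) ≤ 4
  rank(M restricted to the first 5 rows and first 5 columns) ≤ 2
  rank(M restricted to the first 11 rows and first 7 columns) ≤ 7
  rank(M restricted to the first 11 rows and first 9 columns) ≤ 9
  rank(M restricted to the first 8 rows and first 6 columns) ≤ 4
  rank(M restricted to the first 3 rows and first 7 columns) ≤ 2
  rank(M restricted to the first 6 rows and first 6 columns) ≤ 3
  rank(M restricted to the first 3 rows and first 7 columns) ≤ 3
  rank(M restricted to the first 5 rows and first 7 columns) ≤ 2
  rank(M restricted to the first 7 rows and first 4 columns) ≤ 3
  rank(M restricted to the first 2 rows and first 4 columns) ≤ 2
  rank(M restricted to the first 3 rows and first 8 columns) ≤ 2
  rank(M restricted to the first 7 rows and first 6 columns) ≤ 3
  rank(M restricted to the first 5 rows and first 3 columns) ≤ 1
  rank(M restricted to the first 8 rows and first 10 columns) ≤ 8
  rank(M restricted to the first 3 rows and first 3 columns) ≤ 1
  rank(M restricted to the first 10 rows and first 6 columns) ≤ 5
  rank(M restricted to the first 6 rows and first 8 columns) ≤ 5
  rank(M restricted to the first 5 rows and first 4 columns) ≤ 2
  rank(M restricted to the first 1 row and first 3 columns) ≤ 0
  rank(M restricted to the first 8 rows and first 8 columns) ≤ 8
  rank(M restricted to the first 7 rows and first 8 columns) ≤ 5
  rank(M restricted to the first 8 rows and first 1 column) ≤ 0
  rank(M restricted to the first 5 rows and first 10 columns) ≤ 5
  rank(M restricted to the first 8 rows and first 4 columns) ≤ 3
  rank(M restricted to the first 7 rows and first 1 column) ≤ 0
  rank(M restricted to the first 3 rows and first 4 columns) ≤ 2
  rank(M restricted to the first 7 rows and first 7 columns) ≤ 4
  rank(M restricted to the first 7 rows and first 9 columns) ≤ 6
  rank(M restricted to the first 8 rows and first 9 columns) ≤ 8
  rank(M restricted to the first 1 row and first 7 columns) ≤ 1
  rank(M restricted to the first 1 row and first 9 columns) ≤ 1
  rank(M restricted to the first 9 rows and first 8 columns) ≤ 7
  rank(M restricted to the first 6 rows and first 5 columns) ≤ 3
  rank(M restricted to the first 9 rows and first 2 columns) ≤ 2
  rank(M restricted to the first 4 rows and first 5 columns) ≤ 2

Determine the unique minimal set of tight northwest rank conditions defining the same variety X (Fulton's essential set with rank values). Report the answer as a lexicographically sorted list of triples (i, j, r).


Rank table r_w(11×11) implied by the 38 constraints:

  0 0 0 1 1 1 1 1 1 1 1
  0 1 1 2 2 2 2 2 2 2 2
  0 1 1 2 2 2 2 2 3 3 3
  0 1 1 2 2 2 2 3 4 4 4
  0 1 1 2 2 2 2 3 4 5 5
  0 1 2 3 3 3 3 4 5 6 6
  0 1 2 3 3 3 4 5 6 7 7
  0 1 2 3 4 4 5 6 7 8 8
  1 2 3 4 5 5 6 7 8 9 9
  1 2 3 4 5 5 6 7 8 9 10
  1 2 3 4 5 6 7 8 9 10 11

so w = (4, 2, 9, 8, 10, 3, 7, 5, 1, 11, 6).

D(w) has 26 cells with 7 SE-corners; essential set:

[(1, 3, 0), (3, 8, 2), (5, 3, 1), (5, 7, 2), (7, 6, 3), (8, 1, 0), (10, 6, 5)]


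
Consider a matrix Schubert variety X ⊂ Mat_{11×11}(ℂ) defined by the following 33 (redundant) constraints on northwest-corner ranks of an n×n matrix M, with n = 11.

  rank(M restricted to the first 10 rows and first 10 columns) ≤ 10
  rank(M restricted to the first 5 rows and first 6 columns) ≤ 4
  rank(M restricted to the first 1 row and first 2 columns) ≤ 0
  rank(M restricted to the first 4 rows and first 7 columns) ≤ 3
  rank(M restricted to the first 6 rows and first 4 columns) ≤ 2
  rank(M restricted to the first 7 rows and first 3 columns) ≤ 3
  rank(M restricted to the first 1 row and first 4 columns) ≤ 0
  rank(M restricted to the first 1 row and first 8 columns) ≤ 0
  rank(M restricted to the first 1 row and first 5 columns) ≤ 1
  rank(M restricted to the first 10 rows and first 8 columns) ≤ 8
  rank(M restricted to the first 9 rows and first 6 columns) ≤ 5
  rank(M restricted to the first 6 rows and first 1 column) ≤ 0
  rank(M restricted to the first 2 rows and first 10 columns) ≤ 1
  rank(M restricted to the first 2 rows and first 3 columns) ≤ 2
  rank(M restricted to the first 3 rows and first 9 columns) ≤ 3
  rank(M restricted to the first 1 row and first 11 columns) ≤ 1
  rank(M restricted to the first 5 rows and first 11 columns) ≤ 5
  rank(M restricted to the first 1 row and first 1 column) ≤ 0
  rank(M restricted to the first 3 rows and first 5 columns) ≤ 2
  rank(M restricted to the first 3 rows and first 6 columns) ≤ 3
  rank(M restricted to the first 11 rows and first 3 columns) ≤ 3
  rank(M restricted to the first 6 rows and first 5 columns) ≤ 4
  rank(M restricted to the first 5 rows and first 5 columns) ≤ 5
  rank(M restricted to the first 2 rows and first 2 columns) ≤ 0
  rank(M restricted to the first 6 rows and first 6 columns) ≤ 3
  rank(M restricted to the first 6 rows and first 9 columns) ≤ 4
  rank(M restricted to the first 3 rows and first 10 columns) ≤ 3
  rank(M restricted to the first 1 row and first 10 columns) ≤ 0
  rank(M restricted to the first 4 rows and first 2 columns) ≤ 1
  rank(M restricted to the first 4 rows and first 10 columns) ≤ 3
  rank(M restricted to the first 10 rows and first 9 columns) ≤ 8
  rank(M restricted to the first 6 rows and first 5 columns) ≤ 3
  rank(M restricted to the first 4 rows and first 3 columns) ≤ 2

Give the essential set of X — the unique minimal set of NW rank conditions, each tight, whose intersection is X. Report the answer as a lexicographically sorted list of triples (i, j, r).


Propagating the 33 rank bounds to every northwest block:

  R[1]: 0, 0, 0, 0, 0, 0, 0, 0, 0, 0, 1
  R[2]: 0, 0, 1, 1, 1, 1, 1, 1, 1, 1, 2
  R[3]: 0, 1, 2, 2, 2, 2, 2, 2, 2, 2, 3
  R[4]: 0, 1, 2, 2, 3, 3, 3, 3, 3, 3, 4
  R[5]: 0, 1, 2, 2, 3, 3, 4, 4, 4, 4, 5
  R[6]: 0, 1, 2, 2, 3, 3, 4, 4, 4, 5, 6
  R[7]: 1, 2, 3, 3, 4, 4, 5, 5, 5, 6, 7
  R[8]: 1, 2, 3, 4, 5, 5, 6, 6, 6, 7, 8
  R[9]: 1, 2, 3, 4, 5, 5, 6, 7, 7, 8, 9
  R[10]: 1, 2, 3, 4, 5, 6, 7, 8, 8, 9, 10
  R[11]: 1, 2, 3, 4, 5, 6, 7, 8, 9, 10, 11

reading off 1-entries of Δ²R: w = (11, 3, 2, 5, 7, 10, 1, 4, 8, 6, 9).

D(w) has 24 cells with 7 SE-corners; essential set:

[(1, 10, 0), (2, 2, 0), (6, 1, 0), (6, 4, 2), (6, 6, 3), (6, 9, 4), (9, 6, 5)]


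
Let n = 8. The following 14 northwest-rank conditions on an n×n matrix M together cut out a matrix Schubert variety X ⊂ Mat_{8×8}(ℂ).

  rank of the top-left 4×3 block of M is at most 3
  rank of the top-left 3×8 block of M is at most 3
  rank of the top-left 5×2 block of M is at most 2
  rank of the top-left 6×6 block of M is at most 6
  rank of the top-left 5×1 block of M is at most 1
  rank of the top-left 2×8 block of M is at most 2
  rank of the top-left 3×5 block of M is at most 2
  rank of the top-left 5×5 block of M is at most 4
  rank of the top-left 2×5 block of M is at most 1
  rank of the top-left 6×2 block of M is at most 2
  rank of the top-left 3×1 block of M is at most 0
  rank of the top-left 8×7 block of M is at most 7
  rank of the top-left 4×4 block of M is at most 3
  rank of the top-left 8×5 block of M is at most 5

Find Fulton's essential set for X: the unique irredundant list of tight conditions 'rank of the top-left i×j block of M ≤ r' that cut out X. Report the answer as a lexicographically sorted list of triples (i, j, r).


Propagating the 14 rank bounds to every northwest block:

  0 1 1 1 1 1 1 1
  0 1 1 1 1 2 2 2
  0 1 2 2 2 3 3 3
  1 2 3 3 3 4 4 4
  1 2 3 4 4 5 5 5
  1 2 3 4 5 6 6 6
  1 2 3 4 5 6 7 7
  1 2 3 4 5 6 7 8

second differences of R give the permutation w = (2, 6, 3, 1, 4, 5, 7, 8).

ℓ(w)=6; the 2 essential cells (i,j,r):

[(2, 5, 1), (3, 1, 0)]


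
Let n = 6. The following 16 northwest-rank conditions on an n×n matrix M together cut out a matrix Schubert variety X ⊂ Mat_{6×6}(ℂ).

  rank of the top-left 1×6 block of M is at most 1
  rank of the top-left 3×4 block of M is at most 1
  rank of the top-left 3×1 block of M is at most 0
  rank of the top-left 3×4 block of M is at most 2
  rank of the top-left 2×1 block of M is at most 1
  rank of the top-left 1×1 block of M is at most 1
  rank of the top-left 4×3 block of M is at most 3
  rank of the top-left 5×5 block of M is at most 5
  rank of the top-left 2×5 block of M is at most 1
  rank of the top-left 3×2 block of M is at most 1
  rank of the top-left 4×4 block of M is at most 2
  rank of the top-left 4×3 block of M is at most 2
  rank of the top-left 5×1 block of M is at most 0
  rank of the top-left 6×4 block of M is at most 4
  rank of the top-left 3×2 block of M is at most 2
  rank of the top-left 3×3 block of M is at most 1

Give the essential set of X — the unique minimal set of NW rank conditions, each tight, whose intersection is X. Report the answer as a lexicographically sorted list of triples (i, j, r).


Recovering R(i,j) via the rank-extension bound from the 16 conditions:

  row 1: 0 1 1 1 1 1
  row 2: 0 1 1 1 1 2
  row 3: 0 1 1 1 2 3
  row 4: 0 1 2 2 3 4
  row 5: 0 1 2 3 4 5
  row 6: 1 2 3 4 5 6

giving w = (2, 6, 5, 3, 4, 1) via Δ²R.

D(w) has 10 cells with 3 SE-corners; essential set:

[(2, 5, 1), (3, 4, 1), (5, 1, 0)]


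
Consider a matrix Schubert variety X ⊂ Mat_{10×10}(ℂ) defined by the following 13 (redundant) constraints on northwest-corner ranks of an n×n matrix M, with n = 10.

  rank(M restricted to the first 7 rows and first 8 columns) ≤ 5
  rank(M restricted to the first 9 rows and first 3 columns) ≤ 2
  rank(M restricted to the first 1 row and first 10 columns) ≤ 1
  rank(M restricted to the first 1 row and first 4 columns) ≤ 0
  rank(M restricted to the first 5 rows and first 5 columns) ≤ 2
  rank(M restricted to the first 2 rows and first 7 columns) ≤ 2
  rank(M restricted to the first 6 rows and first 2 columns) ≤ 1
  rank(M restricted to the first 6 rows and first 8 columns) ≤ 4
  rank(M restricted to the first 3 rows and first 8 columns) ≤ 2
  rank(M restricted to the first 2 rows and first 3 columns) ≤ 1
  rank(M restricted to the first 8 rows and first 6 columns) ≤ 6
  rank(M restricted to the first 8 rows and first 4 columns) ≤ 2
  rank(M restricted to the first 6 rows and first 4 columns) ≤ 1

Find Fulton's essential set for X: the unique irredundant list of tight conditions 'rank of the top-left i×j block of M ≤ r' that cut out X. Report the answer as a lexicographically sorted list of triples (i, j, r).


Recovering R(i,j) via the rank-extension bound from the 13 conditions:

  i=1: 0, 0, 0, 0, 1, 1, 1, 1, 1, 1
  i=2: 1, 1, 1, 1, 2, 2, 2, 2, 2, 2
  i=3: 1, 1, 1, 1, 2, 2, 2, 2, 3, 3
  i=4: 1, 1, 1, 1, 2, 3, 3, 3, 4, 4
  i=5: 1, 1, 1, 1, 2, 3, 4, 4, 5, 5
  i=6: 1, 1, 1, 1, 2, 3, 4, 4, 5, 6
  i=7: 1, 2, 2, 2, 3, 4, 5, 5, 6, 7
  i=8: 1, 2, 2, 2, 3, 4, 5, 6, 7, 8
  i=9: 1, 2, 2, 3, 4, 5, 6, 7, 8, 9
  i=10: 1, 2, 3, 4, 5, 6, 7, 8, 9, 10

second differences of R give the permutation w = (5, 1, 9, 6, 7, 10, 2, 8, 4, 3).

ℓ(w)=23; the 6 essential cells (i,j,r):

[(1, 4, 0), (3, 8, 2), (6, 4, 1), (6, 8, 4), (8, 4, 2), (9, 3, 2)]


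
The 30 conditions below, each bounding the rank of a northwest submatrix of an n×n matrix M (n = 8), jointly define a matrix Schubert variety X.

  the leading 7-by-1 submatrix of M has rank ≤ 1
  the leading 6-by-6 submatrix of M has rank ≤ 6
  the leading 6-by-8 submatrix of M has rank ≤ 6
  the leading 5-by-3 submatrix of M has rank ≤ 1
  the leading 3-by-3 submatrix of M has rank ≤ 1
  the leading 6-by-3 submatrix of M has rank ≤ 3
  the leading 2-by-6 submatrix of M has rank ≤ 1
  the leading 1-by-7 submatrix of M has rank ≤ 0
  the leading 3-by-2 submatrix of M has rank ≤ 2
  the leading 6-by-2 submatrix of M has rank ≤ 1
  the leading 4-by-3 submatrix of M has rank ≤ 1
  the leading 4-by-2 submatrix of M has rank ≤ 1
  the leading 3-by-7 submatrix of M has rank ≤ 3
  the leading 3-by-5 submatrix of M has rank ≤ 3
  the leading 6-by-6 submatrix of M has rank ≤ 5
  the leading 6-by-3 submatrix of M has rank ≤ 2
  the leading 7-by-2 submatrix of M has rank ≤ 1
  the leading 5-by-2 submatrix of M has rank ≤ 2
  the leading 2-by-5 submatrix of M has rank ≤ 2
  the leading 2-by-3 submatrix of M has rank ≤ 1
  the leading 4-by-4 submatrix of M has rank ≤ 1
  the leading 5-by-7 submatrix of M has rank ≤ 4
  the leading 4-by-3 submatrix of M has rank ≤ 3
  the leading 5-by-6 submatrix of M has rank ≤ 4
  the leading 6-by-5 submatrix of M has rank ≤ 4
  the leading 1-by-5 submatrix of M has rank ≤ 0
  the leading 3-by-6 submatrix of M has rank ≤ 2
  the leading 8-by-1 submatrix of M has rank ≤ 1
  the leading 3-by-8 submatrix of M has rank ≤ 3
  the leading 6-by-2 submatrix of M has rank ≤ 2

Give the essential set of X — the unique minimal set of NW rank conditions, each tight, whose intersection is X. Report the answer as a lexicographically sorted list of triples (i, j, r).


Reconstructing r_w from the 30 given conditions:

  i=1: 0  0  0  0  0  0  0  1
  i=2: 1  1  1  1  1  1  1  2
  i=3: 1  1  1  1  2  2  2  3
  i=4: 1  1  1  1  2  3  3  4
  i=5: 1  1  1  2  3  4  4  5
  i=6: 1  1  2  3  4  5  5  6
  i=7: 1  1  2  3  4  5  6  7
  i=8: 1  2  3  4  5  6  7  8

second differences of R give the permutation w = (8, 1, 5, 6, 4, 3, 7, 2).

Rothe diagram D(w) (17 cells), 4 SE-corners (essential conditions):

[(1, 7, 0), (4, 4, 1), (5, 3, 1), (7, 2, 1)]


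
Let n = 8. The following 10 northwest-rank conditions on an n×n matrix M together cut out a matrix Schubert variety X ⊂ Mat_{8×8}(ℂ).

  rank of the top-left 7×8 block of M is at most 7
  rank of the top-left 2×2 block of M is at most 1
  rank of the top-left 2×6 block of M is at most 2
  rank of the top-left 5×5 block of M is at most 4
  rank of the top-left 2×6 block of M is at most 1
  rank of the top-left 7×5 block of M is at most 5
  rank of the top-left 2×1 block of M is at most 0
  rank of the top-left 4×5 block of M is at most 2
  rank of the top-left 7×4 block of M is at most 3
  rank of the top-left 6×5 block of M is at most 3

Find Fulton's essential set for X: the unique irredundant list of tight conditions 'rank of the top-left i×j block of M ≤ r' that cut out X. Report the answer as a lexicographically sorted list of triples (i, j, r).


Rank table r_w(8×8) implied by the 10 constraints:

  0  1  1  1  1  1  1  1
  0  1  1  1  1  1  2  2
  1  2  2  2  2  2  3  3
  1  2  2  2  2  3  4  4
  1  2  3  3  3  4  5  5
  1  2  3  3  3  4  5  6
  1  2  3  3  4  5  6  7
  1  2  3  4  5  6  7  8

second differences of R give the permutation w = (2, 7, 1, 6, 3, 8, 5, 4).

Fulton essential set (5 of the 12 Rothe cells):

[(2, 1, 0), (2, 6, 1), (4, 5, 2), (6, 5, 3), (7, 4, 3)]


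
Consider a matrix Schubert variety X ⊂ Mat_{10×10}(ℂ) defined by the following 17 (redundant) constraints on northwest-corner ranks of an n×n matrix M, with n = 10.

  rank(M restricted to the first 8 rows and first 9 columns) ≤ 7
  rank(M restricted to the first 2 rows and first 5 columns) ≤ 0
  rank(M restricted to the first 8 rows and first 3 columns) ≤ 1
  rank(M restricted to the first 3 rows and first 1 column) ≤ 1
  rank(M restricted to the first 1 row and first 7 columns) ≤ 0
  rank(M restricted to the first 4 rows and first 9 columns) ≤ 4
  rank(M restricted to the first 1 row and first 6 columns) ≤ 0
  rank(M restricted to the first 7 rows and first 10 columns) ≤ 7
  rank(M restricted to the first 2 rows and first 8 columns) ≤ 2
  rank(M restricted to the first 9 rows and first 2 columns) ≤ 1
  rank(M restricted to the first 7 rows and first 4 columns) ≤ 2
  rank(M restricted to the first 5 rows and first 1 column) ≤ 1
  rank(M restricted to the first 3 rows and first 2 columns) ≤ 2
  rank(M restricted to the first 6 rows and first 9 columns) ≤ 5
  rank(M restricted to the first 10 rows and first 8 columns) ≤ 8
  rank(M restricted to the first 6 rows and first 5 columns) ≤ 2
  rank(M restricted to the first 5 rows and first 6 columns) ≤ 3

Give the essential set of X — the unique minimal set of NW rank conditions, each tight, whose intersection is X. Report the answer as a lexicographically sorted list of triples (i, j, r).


Propagating the 17 rank bounds to every northwest block:

  row 1: 0  0  0  0  0  0  0  1  1  1
  row 2: 0  0  0  0  0  1  1  2  2  2
  row 3: 1  1  1  1  1  2  2  3  3  3
  row 4: 1  1  1  2  2  3  3  4  4  4
  row 5: 1  1  1  2  2  3  4  5  5  5
  row 6: 1  1  1  2  2  3  4  5  5  6
  row 7: 1  1  1  2  3  4  5  6  6  7
  row 8: 1  1  1  2  3  4  5  6  7  8
  row 9: 1  1  2  3  4  5  6  7  8  9
  row 10: 1  2  3  4  5  6  7  8  9  10

the unique w with this rank table is (8, 6, 1, 4, 7, 10, 5, 9, 3, 2).

ℓ(w)=26; the 6 essential cells (i,j,r):

[(1, 7, 0), (2, 5, 0), (6, 5, 2), (6, 9, 5), (8, 3, 1), (9, 2, 1)]


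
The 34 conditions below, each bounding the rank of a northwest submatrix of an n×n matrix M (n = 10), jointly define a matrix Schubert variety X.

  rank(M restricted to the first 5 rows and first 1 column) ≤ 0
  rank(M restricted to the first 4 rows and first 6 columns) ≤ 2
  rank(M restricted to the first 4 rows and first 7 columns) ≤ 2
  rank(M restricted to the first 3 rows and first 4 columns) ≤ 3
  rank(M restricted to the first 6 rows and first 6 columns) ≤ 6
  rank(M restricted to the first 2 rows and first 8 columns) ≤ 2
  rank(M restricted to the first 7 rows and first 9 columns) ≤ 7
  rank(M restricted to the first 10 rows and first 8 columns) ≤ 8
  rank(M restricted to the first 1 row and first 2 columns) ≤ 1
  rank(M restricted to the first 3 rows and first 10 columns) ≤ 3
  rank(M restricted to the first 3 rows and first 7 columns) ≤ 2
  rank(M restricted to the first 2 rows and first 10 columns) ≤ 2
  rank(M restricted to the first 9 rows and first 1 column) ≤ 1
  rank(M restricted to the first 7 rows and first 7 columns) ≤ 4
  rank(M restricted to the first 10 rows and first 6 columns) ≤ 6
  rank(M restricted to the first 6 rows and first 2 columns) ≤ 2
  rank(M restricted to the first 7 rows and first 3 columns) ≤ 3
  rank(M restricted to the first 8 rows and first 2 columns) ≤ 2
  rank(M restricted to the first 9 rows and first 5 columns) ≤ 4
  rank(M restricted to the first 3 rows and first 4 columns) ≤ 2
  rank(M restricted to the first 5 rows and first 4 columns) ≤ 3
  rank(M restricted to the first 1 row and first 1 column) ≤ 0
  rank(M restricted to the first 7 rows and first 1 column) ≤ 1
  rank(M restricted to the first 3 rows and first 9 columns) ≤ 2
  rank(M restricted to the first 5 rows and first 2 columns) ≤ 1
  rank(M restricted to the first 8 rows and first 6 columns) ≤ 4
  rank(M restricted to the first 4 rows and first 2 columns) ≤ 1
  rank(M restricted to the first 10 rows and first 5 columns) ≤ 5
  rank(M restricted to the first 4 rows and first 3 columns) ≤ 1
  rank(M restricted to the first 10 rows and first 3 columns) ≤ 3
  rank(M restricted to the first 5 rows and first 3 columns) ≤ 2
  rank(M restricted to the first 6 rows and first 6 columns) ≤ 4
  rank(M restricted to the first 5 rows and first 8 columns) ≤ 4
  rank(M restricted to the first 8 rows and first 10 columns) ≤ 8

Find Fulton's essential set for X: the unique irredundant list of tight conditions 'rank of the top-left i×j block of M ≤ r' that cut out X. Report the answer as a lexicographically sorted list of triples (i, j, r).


Reconstructing r_w from the 34 given conditions:

  i=1: 0, 1, 1, 1, 1, 1, 1, 1, 1, 1
  i=2: 0, 1, 1, 2, 2, 2, 2, 2, 2, 2
  i=3: 0, 1, 1, 2, 2, 2, 2, 2, 2, 3
  i=4: 0, 1, 1, 2, 2, 2, 2, 3, 3, 4
  i=5: 0, 1, 2, 3, 3, 3, 3, 4, 4, 5
  i=6: 1, 2, 3, 4, 4, 4, 4, 5, 5, 6
  i=7: 1, 2, 3, 4, 4, 4, 4, 5, 6, 7
  i=8: 1, 2, 3, 4, 4, 4, 5, 6, 7, 8
  i=9: 1, 2, 3, 4, 4, 5, 6, 7, 8, 9
  i=10: 1, 2, 3, 4, 5, 6, 7, 8, 9, 10

so w = (2, 4, 10, 8, 3, 1, 9, 7, 6, 5).

Fulton essential set (7 of the 22 Rothe cells):

[(3, 9, 2), (4, 3, 1), (4, 7, 2), (5, 1, 0), (7, 7, 4), (8, 6, 4), (9, 5, 4)]
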